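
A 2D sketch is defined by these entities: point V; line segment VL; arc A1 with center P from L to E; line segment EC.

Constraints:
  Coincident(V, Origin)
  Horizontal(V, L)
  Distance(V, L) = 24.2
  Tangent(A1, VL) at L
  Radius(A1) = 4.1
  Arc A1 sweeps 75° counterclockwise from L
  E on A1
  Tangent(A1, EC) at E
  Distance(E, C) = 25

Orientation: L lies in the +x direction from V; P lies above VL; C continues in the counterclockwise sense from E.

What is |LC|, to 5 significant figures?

29.119

V is at the origin; V and L share the same y with |VL| = 24.2 and L on the +x side, so L = (24.200, 0.0000). Since A1 is tangent to VL there, PL ⟂ VL, so P = L + (0, 4.1) = (24.200, 4.1000). On A1, L sits at bearing -90° from P; a 75° counterclockwise sweep puts E at bearing -15°, so E = P + 4.1·(cos -15°, sin -15°) = (28.160, 3.0388). Since A1 is tangent to EC there, PE ⟂ EC, so EC runs along (−sin -15°, cos -15°); with |EC| = 25.0, C = (34.631, 27.187). Then |LC| = |C − L| = 29.119.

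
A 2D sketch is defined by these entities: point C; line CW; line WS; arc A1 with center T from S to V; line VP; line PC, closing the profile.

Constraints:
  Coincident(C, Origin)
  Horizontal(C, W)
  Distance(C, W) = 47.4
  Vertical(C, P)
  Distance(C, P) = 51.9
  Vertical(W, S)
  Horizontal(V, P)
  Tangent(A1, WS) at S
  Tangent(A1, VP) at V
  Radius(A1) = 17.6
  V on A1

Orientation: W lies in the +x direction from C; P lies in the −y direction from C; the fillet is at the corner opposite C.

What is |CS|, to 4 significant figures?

58.51

C is at the origin; CW is horizontal with |CW| = 47.4 and W on the +x side, so W = (47.40, 0.000). C and P share the same x with |CP| = 51.9 and P on the −y side, so P = (0.000, -51.90). The virtual corner opposite C is at (47.40, -51.90). Since A1 is tangent to WS there, TS ⟂ WS and the tangent condition forces TV to be normal to VP, with radius 17.6, so the center T sits 17.6 in from both sides at T = (29.80, -34.30). That places the tangent points at S = (47.40, -34.30) on WS and V = (29.80, -51.90) on VP. Then |CS| = |S − C| = 58.51.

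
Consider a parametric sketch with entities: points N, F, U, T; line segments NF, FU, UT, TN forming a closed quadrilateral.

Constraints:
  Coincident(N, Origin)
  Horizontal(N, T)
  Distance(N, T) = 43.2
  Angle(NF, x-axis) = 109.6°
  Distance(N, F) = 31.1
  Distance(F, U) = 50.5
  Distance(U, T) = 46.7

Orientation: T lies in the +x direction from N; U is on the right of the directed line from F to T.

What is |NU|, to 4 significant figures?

19.92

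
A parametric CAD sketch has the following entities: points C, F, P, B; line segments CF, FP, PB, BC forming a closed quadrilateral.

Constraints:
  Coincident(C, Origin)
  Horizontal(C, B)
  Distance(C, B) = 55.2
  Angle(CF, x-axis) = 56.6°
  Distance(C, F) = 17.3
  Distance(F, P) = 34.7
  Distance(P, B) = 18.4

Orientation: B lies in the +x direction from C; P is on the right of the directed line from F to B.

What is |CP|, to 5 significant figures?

38.167

Checks: |FP| = 34.70 ✓; |PB| = 18.40 ✓.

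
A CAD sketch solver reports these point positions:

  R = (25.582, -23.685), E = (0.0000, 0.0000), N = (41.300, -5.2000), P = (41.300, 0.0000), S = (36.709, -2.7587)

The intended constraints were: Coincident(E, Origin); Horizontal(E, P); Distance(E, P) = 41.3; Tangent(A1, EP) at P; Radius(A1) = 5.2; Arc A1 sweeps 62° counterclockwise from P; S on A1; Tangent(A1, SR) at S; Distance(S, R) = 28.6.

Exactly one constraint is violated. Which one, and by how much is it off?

Distance(S, R) = 28.6 — off by 4.90.

E = (0.00, 0.00) ✓; E.y = 0.00, P.y = 0.00 ✓; |EP| = 41.30 ✓; ∠(NP, PE) = 90.00° ✓; |NP| = 5.200 ✓; bearing(N→S) − bearing(N→P) = 62.00° ✓; |NS| = 5.200 ✓; ∠(NS, SR) = 90.00° ✓; |SR| = 23.70 ✗.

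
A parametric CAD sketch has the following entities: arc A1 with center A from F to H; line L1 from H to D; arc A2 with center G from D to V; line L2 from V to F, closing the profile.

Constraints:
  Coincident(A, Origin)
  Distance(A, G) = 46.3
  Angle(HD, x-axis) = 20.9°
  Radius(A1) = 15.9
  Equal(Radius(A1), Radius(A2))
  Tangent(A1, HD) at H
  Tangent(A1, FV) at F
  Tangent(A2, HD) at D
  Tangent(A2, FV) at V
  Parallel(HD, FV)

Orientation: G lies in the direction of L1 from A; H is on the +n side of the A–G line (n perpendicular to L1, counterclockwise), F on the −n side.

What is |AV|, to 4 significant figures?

48.95

The slot axis is L1's direction at 20.9°, so u = (cos 20.9°, sin 20.9°) = (0.9342, 0.3567) and n = (−sin 20.9°, cos 20.9°) = (-0.3567, 0.9342). A is at the origin and G lies 46.3 along u from A, so G = 46.3·u = (43.25, 16.52). Tangency of A1 to both parallel lines with radius 15.9 puts H and F at A ± 15.9·n: H = (-5.672, 14.85), F = (5.672, -14.85). Equal radii place D and V the same way about G: D = G + 15.9·n = (37.58, 31.37), V = G − 15.9·n = (48.93, 1.663). Then |AV| = |V − A| = 48.95.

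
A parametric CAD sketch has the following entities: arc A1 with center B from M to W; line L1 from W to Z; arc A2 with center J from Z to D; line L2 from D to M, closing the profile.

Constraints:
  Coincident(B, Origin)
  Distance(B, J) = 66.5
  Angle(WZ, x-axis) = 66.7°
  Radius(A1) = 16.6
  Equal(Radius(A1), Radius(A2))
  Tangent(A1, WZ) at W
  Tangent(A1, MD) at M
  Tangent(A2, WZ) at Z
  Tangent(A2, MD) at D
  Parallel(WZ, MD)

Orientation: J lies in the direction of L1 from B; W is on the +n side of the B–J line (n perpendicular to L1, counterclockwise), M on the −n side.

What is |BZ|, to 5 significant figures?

68.541

The slot axis is L1's direction at 66.7°, so u = (cos 66.7°, sin 66.7°) = (0.39555, 0.91845) and n = (−sin 66.7°, cos 66.7°) = (-0.91845, 0.39555). B is at the origin and J lies 66.5 along u from B, so J = 66.5·u = (26.304, 61.077). Tangency of A1 to both parallel lines with radius 16.6 puts W and M at B ± 16.6·n: W = (-15.246, 6.5661), M = (15.246, -6.5661). Equal radii place Z and D the same way about J: Z = J + 16.6·n = (11.058, 67.643), D = J − 16.6·n = (41.550, 54.511). Then |BZ| = |Z − B| = 68.541.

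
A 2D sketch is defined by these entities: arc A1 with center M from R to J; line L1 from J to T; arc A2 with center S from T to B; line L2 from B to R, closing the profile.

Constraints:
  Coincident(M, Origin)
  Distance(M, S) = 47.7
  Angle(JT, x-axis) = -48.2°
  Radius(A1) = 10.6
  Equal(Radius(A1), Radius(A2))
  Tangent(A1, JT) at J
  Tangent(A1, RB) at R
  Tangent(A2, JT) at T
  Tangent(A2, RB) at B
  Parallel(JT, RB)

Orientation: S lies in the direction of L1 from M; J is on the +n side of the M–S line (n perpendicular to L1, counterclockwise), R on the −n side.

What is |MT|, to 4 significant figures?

48.86

The slot axis is L1's direction at -48.2°, so u = (cos -48.2°, sin -48.2°) = (0.6665, -0.7455) and n = (−sin -48.2°, cos -48.2°) = (0.7455, 0.6665). M is at the origin and S lies 47.7 along u from M, so S = 47.7·u = (31.79, -35.56). Tangency of A1 to both parallel lines with radius 10.6 puts J and R at M ± 10.6·n: J = (7.902, 7.065), R = (-7.902, -7.065). Equal radii place T and B the same way about S: T = S + 10.6·n = (39.70, -28.49), B = S − 10.6·n = (23.89, -42.62). Then |MT| = |T − M| = 48.86.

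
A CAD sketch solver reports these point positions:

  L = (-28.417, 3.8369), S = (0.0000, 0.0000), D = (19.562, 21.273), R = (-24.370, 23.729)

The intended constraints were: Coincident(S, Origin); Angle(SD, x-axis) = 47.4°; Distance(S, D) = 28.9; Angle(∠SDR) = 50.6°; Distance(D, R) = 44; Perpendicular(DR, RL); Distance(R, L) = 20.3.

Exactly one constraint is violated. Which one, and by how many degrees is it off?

Perpendicular(DR, RL) — off by 8.30°.

S = (0.00, 0.00) ✓; SD at 47.40° ✓; |SD| = 28.90 ✓; ∠SDR = 50.60° ✓; |DR| = 44.00 ✓; ∠(DR, RL) = 81.70° ✗; |RL| = 20.30 ✓.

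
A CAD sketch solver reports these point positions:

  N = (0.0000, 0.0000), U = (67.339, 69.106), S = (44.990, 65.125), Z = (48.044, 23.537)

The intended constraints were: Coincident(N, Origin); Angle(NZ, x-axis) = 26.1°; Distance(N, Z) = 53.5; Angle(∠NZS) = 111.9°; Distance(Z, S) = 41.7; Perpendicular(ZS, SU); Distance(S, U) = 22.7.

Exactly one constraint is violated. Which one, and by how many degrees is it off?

Perpendicular(ZS, SU) — off by 5.90°.

N = (0.00, 0.00) ✓; NZ at 26.10° ✓; |NZ| = 53.50 ✓; ∠NZS = 111.9° ✓; |ZS| = 41.70 ✓; ∠(ZS, SU) = 84.10° ✗; |SU| = 22.70 ✓.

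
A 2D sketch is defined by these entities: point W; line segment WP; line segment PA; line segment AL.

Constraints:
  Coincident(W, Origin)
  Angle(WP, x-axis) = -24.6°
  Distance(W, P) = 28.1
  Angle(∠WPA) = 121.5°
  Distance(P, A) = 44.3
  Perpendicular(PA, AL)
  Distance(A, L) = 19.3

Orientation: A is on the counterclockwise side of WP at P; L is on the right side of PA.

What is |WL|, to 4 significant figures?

73.15

W is at the origin; WP runs at -24.6° with length 28.1, so P = 28.1·(cos -24.6°, sin -24.6°) = (25.55, -11.70). ∠WPA = 121.5°, so PA runs at -24.6° + (180° − 121.5°) = 33.90° from the x-axis; with |PA| = 44.3, A = P + 44.3·(cos 33.90°, sin 33.90°) = (62.32, 13.01). PA is perpendicular to AL; with |AL| = 19.3 on the right of PA, L = A + 19.3·(0.5577, -0.8300) = (73.08, -3.009). Then |WL| = |L − W| = 73.15.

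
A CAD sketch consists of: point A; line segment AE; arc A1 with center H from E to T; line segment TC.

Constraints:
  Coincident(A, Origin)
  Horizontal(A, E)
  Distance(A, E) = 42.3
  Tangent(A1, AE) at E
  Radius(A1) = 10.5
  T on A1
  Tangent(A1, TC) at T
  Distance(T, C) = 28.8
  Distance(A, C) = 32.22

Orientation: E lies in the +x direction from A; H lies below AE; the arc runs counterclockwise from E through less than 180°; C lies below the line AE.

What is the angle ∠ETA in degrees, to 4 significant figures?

145.9°

A is at the origin; AE is horizontal with |AE| = 42.3 and E on the +x side, so E = (42.30, 0.000). Tangency of A1 to AE means the radius HE is perpendicular to AE, so H = E + (0, -10.5) = (42.30, -10.50). Since HT ⟂ TC (tangency), |HC| = √(10.5² + 28.8²) = 30.65 regardless of where T sits on A1. So C lies on both circle(A, 32.22) and circle(H, 30.65); the below-AE intersection is C = (16.79, -27.50). T is the foot of the tangent from C: T = (33.84, -4.285).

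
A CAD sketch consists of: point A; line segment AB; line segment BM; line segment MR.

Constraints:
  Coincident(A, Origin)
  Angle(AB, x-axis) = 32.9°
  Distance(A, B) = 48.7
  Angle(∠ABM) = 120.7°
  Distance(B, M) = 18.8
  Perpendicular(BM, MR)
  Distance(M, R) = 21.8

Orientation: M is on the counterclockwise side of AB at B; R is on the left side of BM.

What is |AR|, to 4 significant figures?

48.06

A is at the origin; AB runs at 32.9° with length 48.7, so B = 48.7·(cos 32.9°, sin 32.9°) = (40.89, 26.45). ∠ABM = 120.7°, so BM runs at 32.9° + (180° − 120.7°) = 92.20° from the x-axis; with |BM| = 18.8, M = B + 18.8·(cos 92.20°, sin 92.20°) = (40.17, 45.24). BM is perpendicular to MR; with |MR| = 21.8 on the left of BM, R = M + 21.8·(-0.9993, -0.03839) = (18.38, 44.40). Then |AR| = |R − A| = 48.06.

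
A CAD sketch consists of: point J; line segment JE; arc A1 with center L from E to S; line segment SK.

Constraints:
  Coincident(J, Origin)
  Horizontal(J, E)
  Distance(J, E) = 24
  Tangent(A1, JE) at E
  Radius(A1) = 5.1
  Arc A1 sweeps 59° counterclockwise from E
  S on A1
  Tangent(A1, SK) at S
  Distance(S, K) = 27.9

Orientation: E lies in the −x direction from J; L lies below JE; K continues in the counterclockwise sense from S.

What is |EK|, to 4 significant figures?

32.37

J is at the origin; J and E share the same y with |JE| = 24.0 and E on the −x side, so E = (-24.00, 0.000). Since A1 is tangent to JE there, LE ⟂ JE, so L = E + (0, -5.1) = (-24.00, -5.100). On A1, E sits at bearing 90° from L; a 59° counterclockwise sweep puts S at bearing 149°, so S = L + 5.1·(cos 149°, sin 149°) = (-28.37, -2.473). Tangency of A1 to SK means the radius LS is perpendicular to SK, so SK runs along (−sin 149°, cos 149°); with |SK| = 27.9, K = (-42.74, -26.39). Then |EK| = |K − E| = 32.37.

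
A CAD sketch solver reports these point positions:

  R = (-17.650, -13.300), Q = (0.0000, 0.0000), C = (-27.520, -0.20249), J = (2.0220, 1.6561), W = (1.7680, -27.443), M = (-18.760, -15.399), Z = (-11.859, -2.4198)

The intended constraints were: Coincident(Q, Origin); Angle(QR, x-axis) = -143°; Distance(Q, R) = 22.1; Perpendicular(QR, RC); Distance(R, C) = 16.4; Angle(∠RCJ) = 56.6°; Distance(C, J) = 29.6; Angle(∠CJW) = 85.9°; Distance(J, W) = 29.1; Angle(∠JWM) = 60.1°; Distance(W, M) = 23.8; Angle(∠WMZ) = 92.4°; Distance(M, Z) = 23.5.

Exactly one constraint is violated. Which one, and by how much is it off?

Distance(M, Z) = 23.5 — off by 8.80.

Q = (0.00, 0.00) ✓; QR at -143.0° ✓; |QR| = 22.10 ✓; ∠(QR, RC) = 90.00° ✓; |RC| = 16.40 ✓; ∠RCJ = 56.60° ✓; |CJ| = 29.60 ✓; ∠CJW = 85.90° ✓; |JW| = 29.10 ✓; ∠JWM = 60.10° ✓; |WM| = 23.80 ✓; ∠WMZ = 92.40° ✓; |MZ| = 14.70 ✗.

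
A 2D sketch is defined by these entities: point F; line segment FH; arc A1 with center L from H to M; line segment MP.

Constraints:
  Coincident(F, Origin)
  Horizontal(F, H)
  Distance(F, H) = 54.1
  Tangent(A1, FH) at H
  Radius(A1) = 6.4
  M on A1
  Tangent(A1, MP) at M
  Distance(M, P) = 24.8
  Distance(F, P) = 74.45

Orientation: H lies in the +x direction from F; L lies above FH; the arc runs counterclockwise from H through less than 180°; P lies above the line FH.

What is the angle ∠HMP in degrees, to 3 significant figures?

146°

F is at the origin; FH is horizontal with |FH| = 54.1 and H on the +x side, so H = (54.1, 0.00). The tangent condition forces LH to be normal to FH, so L = H + (0, 6.4) = (54.1, 6.40). Since LM ⟂ MP (tangency), |LP| = √(6.4² + 24.8²) = 25.6 regardless of where M sits on A1. So P lies on both circle(F, 74.45) and circle(L, 25.6); the above-FH intersection is P = (69.4, 26.9). M is the foot of the tangent from P: M = (60.0, 3.98).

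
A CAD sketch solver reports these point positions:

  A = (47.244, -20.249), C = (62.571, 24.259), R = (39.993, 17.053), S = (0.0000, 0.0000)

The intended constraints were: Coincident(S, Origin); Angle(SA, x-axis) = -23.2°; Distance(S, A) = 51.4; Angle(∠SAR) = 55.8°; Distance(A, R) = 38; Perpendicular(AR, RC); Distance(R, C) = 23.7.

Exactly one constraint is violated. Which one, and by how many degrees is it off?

Perpendicular(AR, RC) — off by 6.70°.

S = (0.00, 0.00) ✓; SA at -23.20° ✓; |SA| = 51.40 ✓; ∠SAR = 55.80° ✓; |AR| = 38.00 ✓; ∠(AR, RC) = 83.30° ✗; |RC| = 23.70 ✓.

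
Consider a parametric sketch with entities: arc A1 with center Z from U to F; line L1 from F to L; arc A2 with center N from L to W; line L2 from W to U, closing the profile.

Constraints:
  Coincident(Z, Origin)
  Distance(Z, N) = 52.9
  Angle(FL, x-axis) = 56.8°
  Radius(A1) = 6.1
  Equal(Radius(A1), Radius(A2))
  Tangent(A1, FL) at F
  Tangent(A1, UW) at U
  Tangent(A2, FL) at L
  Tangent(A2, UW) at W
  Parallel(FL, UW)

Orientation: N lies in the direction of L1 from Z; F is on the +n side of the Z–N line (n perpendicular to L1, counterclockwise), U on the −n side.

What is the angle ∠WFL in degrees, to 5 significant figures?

12.987°

The slot axis is L1's direction at 56.8°, so u = (cos 56.8°, sin 56.8°) = (0.54756, 0.83676) and n = (−sin 56.8°, cos 56.8°) = (-0.83676, 0.54756). Z is at the origin and N lies 52.9 along u from Z, so N = 52.9·u = (28.966, 44.265). Tangency of A1 to both parallel lines with radius 6.1 puts F and U at Z ± 6.1·n: F = (-5.1043, 3.3401), U = (5.1043, -3.3401). Equal radii place L and W the same way about N: L = N + 6.1·n = (23.862, 47.605), W = N − 6.1·n = (34.070, 40.925). Then cos ∠WFL = FW·FL / (|FW||FL|), giving 12.987°.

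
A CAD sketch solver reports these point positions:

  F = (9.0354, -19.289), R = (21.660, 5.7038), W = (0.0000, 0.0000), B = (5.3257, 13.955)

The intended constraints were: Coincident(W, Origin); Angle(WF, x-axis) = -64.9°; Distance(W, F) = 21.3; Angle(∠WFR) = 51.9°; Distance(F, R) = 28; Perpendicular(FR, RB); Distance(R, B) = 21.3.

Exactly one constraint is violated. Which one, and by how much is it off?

Distance(R, B) = 21.3 — off by 3.00.

W = (0.00, 0.00) ✓; WF at -64.90° ✓; |WF| = 21.30 ✓; ∠WFR = 51.90° ✓; |FR| = 28.00 ✓; ∠(FR, RB) = 90.00° ✓; |RB| = 18.30 ✗.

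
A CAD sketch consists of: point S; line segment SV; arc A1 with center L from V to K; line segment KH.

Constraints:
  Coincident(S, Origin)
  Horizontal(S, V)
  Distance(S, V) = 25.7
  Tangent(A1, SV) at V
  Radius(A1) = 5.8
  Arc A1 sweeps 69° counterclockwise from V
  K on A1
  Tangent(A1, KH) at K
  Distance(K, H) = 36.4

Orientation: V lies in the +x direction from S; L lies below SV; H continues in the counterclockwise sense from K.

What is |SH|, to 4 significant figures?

38.39

On A1, V sits at bearing 90° from L; a 69° counterclockwise sweep puts K at bearing 159°, so K = L + 5.8·(cos 159°, sin 159°) = (20.29, -3.721). The tangent condition forces LK to be normal to KH, so KH runs along (−sin 159°, cos 159°); with |KH| = 36.4, H = (7.241, -37.70). Then |SH| = |H − S| = 38.39.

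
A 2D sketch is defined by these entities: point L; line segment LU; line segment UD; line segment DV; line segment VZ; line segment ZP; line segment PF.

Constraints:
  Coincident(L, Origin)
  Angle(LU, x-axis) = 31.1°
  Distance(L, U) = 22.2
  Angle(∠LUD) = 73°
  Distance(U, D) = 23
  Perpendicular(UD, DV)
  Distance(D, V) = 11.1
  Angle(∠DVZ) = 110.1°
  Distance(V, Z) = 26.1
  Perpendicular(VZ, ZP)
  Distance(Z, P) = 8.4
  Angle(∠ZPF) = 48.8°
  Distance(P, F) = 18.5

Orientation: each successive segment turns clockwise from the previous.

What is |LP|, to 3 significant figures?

14.2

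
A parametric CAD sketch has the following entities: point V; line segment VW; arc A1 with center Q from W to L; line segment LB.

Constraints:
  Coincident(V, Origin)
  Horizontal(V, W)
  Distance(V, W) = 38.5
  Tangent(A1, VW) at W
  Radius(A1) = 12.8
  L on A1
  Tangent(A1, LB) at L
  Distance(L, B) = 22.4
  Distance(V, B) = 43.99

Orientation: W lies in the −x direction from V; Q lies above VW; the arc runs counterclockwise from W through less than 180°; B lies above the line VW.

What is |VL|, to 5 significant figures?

28.812

Checks: |QL| = 12.80 ✓; ∠(QL, LB) = 90.00° ✓; |LB| = 22.40 ✓; |VB| = 43.99 ✓.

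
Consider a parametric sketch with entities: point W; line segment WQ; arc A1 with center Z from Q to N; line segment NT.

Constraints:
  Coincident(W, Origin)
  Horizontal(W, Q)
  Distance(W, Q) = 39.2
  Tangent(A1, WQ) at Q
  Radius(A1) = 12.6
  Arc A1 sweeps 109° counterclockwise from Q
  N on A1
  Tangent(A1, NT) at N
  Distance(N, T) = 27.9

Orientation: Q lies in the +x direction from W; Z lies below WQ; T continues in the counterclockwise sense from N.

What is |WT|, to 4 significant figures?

56.38

W is at the origin; WQ is horizontal with |WQ| = 39.2 and Q on the +x side, so Q = (39.20, 0.000). A1 meets WQ tangentially, so ZQ is at right angles to WQ, so Z = Q + (0, -12.6) = (39.20, -12.60). On A1, Q sits at bearing 90° from Z; a 109° counterclockwise sweep puts N at bearing 199°, so N = Z + 12.6·(cos 199°, sin 199°) = (27.29, -16.70). The tangent condition forces ZN to be normal to NT, so NT runs along (−sin 199°, cos 199°); with |NT| = 27.9, T = (36.37, -43.08). Then |WT| = |T − W| = 56.38.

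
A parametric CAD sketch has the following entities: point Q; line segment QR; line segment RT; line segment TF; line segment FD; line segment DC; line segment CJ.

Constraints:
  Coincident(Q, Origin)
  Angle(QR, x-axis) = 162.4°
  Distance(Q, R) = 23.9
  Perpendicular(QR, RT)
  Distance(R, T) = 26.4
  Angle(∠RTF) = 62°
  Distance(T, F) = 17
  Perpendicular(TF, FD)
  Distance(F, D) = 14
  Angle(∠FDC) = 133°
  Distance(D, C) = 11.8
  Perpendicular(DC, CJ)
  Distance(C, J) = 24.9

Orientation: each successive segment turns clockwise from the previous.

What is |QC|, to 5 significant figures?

27.028

TF ⟂ FD, so FD runs at -135.60°; with |FD| = 14.0, D = (-12.907, 10.450). ∠FDC = 133.0° gives DC at 177.40° from the x-axis; with |DC| = 11.8, C = (-24.695, 10.985). Then |QC| = |C − Q| = 27.028.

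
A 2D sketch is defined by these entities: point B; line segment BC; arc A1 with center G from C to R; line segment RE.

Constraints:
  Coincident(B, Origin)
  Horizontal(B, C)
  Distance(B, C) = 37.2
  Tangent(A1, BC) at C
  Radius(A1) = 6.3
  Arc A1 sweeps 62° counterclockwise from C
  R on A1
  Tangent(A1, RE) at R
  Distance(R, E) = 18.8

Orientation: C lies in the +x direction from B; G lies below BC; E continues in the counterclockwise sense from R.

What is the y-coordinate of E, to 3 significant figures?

-19.9

On A1, C sits at bearing 90° from G; a 62° counterclockwise sweep puts R at bearing 152°, so R = G + 6.3·(cos 152°, sin 152°) = (31.6, -3.34). Tangency of A1 to RE means the radius GR is perpendicular to RE, so RE runs along (−sin 152°, cos 152°); with |RE| = 18.8, E = (22.8, -19.9). So E.y = -19.9.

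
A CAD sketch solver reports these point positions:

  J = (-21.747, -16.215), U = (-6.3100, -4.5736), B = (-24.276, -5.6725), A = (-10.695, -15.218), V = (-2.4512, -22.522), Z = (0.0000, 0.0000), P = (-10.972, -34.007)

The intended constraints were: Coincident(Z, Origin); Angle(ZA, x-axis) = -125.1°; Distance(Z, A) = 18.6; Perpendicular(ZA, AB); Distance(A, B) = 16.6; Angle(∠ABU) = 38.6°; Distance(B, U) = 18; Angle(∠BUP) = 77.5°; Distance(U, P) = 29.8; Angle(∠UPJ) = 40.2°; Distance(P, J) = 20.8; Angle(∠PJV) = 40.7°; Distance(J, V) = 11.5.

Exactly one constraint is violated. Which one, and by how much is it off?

Distance(J, V) = 11.5 — off by 8.80.

Z = (0.00, 0.00) ✓; ZA at -125.1° ✓; |ZA| = 18.60 ✓; ∠(ZA, AB) = 90.00° ✓; |AB| = 16.60 ✓; ∠ABU = 38.60° ✓; |BU| = 18.00 ✓; ∠BUP = 77.50° ✓; |UP| = 29.80 ✓; ∠UPJ = 40.20° ✓; |PJ| = 20.80 ✓; ∠PJV = 40.70° ✓; |JV| = 20.30 ✗.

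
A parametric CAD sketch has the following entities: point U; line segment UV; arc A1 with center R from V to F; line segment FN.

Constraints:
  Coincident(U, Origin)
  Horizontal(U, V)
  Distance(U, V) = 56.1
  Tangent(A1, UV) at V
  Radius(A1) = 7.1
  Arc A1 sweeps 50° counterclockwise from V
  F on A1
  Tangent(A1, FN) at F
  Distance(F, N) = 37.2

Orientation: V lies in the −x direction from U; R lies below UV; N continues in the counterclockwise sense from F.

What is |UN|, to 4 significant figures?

90.91

U is at the origin; U and V share the same y with |UV| = 56.1 and V on the −x side, so V = (-56.10, 0.000). A1 meets UV tangentially, so RV is at right angles to UV, so R = V + (0, -7.1) = (-56.10, -7.100). On A1, V sits at bearing 90° from R; a 50° counterclockwise sweep puts F at bearing 140°, so F = R + 7.1·(cos 140°, sin 140°) = (-61.54, -2.536). Since A1 is tangent to FN there, RF ⟂ FN, so FN runs along (−sin 140°, cos 140°); with |FN| = 37.2, N = (-85.45, -31.03). Then |UN| = |N − U| = 90.91.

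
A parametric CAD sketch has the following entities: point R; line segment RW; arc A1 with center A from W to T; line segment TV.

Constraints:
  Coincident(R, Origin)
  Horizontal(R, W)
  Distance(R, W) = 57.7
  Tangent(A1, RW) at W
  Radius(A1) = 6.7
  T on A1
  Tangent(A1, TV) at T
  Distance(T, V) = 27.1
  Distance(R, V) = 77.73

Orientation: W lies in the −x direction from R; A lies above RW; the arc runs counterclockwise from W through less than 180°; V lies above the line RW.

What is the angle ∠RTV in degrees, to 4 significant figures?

144.9°

Checks: ∠(AW, WR) = 90.00° ✓; |AT| = 6.700 ✓; ∠(AT, TV) = 90.00° ✓; |TV| = 27.10 ✓; |RV| = 77.73 ✓.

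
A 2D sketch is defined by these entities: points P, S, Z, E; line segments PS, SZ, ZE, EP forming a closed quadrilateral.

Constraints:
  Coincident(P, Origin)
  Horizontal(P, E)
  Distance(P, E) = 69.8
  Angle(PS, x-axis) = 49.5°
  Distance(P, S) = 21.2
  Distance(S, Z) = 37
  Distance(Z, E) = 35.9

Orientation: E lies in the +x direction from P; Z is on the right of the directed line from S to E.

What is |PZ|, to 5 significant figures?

38.700

Checks: |SZ| = 37.00 ✓; |ZE| = 35.90 ✓.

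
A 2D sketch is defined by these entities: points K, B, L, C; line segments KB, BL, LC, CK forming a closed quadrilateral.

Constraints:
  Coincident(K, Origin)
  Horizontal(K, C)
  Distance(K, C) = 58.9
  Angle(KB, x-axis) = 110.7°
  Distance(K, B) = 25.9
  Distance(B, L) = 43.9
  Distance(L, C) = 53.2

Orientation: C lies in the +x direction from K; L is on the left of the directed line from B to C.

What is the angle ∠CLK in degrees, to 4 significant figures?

66.97°

Checks: |BL| = 43.90 ✓; |LC| = 53.20 ✓.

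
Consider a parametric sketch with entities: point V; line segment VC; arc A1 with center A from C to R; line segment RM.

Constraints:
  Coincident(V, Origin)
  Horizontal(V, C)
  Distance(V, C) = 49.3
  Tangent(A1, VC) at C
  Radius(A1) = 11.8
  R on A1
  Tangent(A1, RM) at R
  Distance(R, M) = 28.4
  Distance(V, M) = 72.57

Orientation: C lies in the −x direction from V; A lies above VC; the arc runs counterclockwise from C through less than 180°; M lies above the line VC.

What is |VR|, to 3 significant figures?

45.3

V is at the origin; V and C share the same y with |VC| = 49.3 and C on the −x side, so C = (-49.3, 0.00). The tangent condition forces AC to be normal to VC, so A = C + (0, 11.8) = (-49.3, 11.8). Since AR ⟂ RM (tangency), |AM| = √(11.8² + 28.4²) = 30.8 regardless of where R sits on A1. So M lies on both circle(V, 72.57) and circle(A, 30.8); the above-VC intersection is M = (-60.2, 40.6). R is the foot of the tangent from M: R = (-40.7, 19.9).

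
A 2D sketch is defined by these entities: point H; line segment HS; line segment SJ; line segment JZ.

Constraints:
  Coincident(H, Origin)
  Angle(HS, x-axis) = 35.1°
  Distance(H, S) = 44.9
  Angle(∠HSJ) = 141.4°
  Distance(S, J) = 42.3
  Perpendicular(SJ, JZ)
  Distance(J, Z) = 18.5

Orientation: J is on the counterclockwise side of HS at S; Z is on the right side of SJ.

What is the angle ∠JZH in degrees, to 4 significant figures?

58.99°

H is at the origin; HS runs at 35.1° with length 44.9, so S = 44.9·(cos 35.1°, sin 35.1°) = (36.73, 25.82). ∠HSJ = 141.4°, so SJ runs at 35.1° + (180° − 141.4°) = 73.70° from the x-axis; with |SJ| = 42.3, J = S + 42.3·(cos 73.70°, sin 73.70°) = (48.61, 66.42). SJ is perpendicular to JZ; with |JZ| = 18.5 on the right of SJ, Z = J + 18.5·(0.9598, -0.2807) = (66.36, 61.23). Then cos ∠JZH = ZJ·ZH / (|ZJ||ZH|), giving 58.99°.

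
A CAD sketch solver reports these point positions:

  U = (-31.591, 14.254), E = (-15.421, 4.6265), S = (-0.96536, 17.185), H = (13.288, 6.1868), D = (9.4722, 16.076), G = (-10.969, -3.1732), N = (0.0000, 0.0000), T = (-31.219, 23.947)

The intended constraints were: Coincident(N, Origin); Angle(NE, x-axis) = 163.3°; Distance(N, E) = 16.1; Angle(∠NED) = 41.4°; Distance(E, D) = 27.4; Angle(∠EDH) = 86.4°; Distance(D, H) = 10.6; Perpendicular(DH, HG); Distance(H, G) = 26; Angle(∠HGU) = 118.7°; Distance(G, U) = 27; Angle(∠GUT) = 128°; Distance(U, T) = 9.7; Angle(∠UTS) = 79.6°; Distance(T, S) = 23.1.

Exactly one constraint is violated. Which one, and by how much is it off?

Distance(T, S) = 23.1 — off by 7.90.

N = (0.00, 0.00) ✓; NE at 163.3° ✓; |NE| = 16.10 ✓; ∠NED = 41.40° ✓; |ED| = 27.40 ✓; ∠EDH = 86.40° ✓; |DH| = 10.60 ✓; ∠(DH, HG) = 90.00° ✓; |HG| = 26.00 ✓; ∠HGU = 118.7° ✓; |GU| = 27.00 ✓; ∠GUT = 128.0° ✓; |UT| = 9.700 ✓; ∠UTS = 79.60° ✓; |TS| = 31.00 ✗.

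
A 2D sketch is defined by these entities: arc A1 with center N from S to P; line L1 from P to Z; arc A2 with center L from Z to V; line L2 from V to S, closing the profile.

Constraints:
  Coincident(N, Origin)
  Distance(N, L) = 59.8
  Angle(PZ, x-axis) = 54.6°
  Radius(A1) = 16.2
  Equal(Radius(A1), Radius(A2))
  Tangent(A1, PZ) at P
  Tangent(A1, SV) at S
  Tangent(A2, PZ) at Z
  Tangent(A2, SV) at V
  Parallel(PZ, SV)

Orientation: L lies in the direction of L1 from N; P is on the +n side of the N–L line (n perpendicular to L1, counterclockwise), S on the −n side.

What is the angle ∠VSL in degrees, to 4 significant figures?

15.16°

The slot axis is L1's direction at 54.6°, so u = (cos 54.6°, sin 54.6°) = (0.5793, 0.8151) and n = (−sin 54.6°, cos 54.6°) = (-0.8151, 0.5793). N is at the origin and L lies 59.8 along u from N, so L = 59.8·u = (34.64, 48.74). Tangency of A1 to both parallel lines with radius 16.2 puts P and S at N ± 16.2·n: P = (-13.21, 9.384), S = (13.21, -9.384). Equal radii place Z and V the same way about L: Z = L + 16.2·n = (21.44, 58.13), V = L − 16.2·n = (47.85, 39.36). Then cos ∠VSL = SV·SL / (|SV||SL|), giving 15.16°.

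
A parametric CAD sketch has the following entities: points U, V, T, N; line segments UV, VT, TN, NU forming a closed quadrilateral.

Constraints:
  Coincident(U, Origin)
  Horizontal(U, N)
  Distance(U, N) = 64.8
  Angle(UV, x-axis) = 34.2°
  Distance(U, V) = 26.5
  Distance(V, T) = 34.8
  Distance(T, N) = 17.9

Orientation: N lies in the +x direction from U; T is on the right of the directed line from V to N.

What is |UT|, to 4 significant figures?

49.13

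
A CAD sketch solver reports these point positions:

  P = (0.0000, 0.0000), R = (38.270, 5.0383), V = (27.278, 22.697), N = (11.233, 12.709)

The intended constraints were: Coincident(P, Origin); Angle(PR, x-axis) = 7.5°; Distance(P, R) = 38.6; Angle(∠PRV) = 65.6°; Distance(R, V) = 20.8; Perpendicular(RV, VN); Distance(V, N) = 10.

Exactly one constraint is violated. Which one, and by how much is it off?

Distance(V, N) = 10 — off by 8.90.

P = (0.00, 0.00) ✓; PR at 7.500° ✓; |PR| = 38.60 ✓; ∠PRV = 65.60° ✓; |RV| = 20.80 ✓; ∠(RV, VN) = 90.00° ✓; |VN| = 18.90 ✗.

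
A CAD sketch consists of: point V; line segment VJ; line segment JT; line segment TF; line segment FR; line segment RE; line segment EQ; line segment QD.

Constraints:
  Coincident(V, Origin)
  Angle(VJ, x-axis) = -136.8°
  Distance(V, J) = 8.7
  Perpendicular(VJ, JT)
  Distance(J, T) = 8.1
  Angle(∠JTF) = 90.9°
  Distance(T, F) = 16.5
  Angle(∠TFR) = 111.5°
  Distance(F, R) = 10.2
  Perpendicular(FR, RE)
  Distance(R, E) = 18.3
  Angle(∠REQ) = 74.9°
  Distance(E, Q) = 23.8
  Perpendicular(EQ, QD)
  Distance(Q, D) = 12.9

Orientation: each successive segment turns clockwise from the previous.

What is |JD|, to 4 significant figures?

21.71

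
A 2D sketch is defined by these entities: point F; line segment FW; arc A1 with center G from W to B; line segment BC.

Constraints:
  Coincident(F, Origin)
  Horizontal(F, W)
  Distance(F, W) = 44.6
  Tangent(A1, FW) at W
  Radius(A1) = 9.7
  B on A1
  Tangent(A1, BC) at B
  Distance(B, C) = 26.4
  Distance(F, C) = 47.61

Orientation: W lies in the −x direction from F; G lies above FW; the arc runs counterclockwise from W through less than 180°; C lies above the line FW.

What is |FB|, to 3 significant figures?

36.0

Checks: F = (0.00, 0.00) ✓; |GB| = 9.700 ✓; ∠(GB, BC) = 90.00° ✓; |BC| = 26.40 ✓; |FC| = 47.61 ✓.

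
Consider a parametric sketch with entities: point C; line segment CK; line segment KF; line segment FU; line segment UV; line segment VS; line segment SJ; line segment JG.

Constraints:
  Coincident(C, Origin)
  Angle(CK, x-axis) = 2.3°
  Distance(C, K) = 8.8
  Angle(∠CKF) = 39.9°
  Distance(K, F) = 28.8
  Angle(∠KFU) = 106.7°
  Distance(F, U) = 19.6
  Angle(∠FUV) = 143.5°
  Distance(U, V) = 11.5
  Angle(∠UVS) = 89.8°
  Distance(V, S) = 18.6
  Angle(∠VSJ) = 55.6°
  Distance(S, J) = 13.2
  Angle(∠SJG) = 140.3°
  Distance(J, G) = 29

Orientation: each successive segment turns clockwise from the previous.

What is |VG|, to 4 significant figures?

25.21

C is at the origin; CK runs at 2.3° with length 8.8, so K = (8.793, 0.3532). ∠CKF = 39.9° gives KF at -137.8° from the x-axis; with |KF| = 28.8, F = (-12.54, -18.99). ∠KFU = 106.7° gives FU at 148.9° from the x-axis; with |FU| = 19.6, U = (-29.33, -8.868). ∠FUV = 143.5° gives UV at 112.4° from the x-axis; with |UV| = 11.5, V = (-33.71, 1.764). ∠UVS = 89.8° gives VS at 22.20° from the x-axis; with |VS| = 18.6, S = (-16.49, 8.792). ∠VSJ = 55.6° gives SJ at -102.2° from the x-axis; with |SJ| = 13.2, J = (-19.28, -4.110). ∠SJG = 140.3° gives JG at -141.9° from the x-axis; with |JG| = 29.0, G = (-42.10, -22.00). Then |VG| = |G − V| = 25.21.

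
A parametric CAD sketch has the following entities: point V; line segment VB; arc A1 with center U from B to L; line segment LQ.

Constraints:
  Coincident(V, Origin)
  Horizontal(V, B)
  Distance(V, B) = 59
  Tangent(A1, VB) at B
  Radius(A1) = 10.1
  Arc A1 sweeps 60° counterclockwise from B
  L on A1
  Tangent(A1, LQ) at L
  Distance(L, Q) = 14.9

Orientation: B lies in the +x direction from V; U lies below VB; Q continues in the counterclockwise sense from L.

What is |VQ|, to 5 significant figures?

46.416

On A1, B sits at bearing 90° from U; a 60° counterclockwise sweep puts L at bearing 150°, so L = U + 10.1·(cos 150°, sin 150°) = (50.253, -5.0500). Tangency of A1 to LQ means the radius UL is perpendicular to LQ, so LQ runs along (−sin 150°, cos 150°); with |LQ| = 14.9, Q = (42.803, -17.954). Then |VQ| = |Q − V| = 46.416.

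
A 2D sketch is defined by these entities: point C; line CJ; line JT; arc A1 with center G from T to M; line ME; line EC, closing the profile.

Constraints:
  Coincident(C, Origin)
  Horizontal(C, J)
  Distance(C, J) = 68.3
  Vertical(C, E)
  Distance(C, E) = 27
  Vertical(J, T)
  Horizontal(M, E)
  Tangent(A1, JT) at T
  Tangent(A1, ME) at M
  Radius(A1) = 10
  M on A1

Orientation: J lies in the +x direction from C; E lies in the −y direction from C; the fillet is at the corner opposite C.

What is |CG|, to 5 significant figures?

60.728

C is at the origin; C and J share the same y with |CJ| = 68.3 and J on the +x side, so J = (68.300, 0.0000). CE is vertical with |CE| = 27.0 and E on the −y side, so E = (0.0000, -27.000). The virtual corner opposite C is at (68.300, -27.000). A1 meets JT tangentially, so GT is at right angles to JT and A1 meets ME tangentially, so GM is at right angles to ME, with radius 10.0, so the center G sits 10.0 in from both sides at G = (58.300, -17.000). Then |CG| = |G − C| = 60.728.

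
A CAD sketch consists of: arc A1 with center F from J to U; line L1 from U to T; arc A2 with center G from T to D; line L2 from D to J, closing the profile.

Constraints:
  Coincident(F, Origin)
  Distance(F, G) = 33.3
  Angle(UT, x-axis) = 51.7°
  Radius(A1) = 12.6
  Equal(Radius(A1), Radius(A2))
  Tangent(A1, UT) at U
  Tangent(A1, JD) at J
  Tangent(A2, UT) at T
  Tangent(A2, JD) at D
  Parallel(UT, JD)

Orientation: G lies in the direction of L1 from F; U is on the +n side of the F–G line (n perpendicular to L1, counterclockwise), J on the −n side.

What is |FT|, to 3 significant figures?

35.6

The slot axis is L1's direction at 51.7°, so u = (cos 51.7°, sin 51.7°) = (0.620, 0.785) and n = (−sin 51.7°, cos 51.7°) = (-0.785, 0.620). F is at the origin and G lies 33.3 along u from F, so G = 33.3·u = (20.6, 26.1). Tangency of A1 to both parallel lines with radius 12.6 puts U and J at F ± 12.6·n: U = (-9.89, 7.81), J = (9.89, -7.81). Equal radii place T and D the same way about G: T = G + 12.6·n = (10.8, 33.9), D = G − 12.6·n = (30.5, 18.3). Then |FT| = |T − F| = 35.6.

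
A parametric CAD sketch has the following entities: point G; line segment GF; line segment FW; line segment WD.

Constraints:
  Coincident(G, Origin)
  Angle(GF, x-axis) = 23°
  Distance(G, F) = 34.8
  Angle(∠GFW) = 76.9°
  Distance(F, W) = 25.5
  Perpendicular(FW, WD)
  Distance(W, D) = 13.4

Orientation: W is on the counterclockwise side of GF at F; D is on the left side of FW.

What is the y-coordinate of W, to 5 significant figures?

34.201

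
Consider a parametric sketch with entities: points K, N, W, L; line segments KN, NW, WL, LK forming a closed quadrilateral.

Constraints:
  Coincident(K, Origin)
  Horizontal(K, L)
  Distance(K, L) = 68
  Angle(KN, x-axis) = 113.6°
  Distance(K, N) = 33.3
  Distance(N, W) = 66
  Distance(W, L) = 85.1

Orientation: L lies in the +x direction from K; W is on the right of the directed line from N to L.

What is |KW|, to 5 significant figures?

36.596

K is at the origin; K and L share the same y with |KL| = 68.0 and L in +x, so L = (68.0, 0). KN runs at 113.6° with |KN| = 33.3, so N = (-13.332, 30.515). W is determined by |NW| = 66.0 and |WL| = 85.1 together: it lies at the intersection of circle(N, 66.0) and circle(L, 85.1). With |NL| = 86.868, the foot of the radical line on NL is 26.822 from N and the perpendicular offset is √(66.0² − 26.822²) = 60.304. Taking the right-of-NL solution: W = (-9.4023, -35.368).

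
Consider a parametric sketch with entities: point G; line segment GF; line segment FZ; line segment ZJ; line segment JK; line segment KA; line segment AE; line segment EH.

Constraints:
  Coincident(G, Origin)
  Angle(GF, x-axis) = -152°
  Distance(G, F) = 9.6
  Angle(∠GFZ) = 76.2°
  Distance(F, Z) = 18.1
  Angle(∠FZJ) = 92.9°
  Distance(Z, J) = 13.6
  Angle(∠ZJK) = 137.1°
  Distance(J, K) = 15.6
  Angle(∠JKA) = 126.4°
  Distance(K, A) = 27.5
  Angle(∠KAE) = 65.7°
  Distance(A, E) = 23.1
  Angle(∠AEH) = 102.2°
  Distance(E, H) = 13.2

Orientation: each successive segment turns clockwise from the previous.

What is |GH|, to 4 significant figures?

3.468

G is at the origin; GF runs at -152.0° with length 9.6, so F = (-8.476, -4.507). ∠GFZ = 76.2° gives FZ at 104.2° from the x-axis; with |FZ| = 18.1, Z = (-12.92, 13.04). ∠FZJ = 92.9° gives ZJ at 17.10° from the x-axis; with |ZJ| = 13.6, J = (0.08242, 17.04). ∠ZJK = 137.1° gives JK at -25.80° from the x-axis; with |JK| = 15.6, K = (14.13, 10.25). ∠JKA = 126.4° gives KA at -79.40° from the x-axis; with |KA| = 27.5, A = (19.19, -16.78). ∠KAE = 65.7° gives AE at 166.3° from the x-axis; with |AE| = 23.1, E = (-3.257, -11.31). ∠AEH = 102.2° gives EH at 88.50° from the x-axis; with |EH| = 13.2, H = (-2.911, 1.885). Then |GH| = |H − G| = 3.468.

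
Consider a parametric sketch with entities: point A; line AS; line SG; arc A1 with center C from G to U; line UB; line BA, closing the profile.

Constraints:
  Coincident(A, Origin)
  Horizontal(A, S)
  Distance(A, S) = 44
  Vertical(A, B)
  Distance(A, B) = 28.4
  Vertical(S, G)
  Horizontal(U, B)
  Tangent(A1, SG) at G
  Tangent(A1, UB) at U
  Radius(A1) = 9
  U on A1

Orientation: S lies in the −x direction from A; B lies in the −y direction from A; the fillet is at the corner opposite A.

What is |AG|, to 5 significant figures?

48.087

A is at the origin; AS is horizontal with |AS| = 44.0 and S on the −x side, so S = (-44.000, 0.0000). A and B share the same x with |AB| = 28.4 and B on the −y side, so B = (0.0000, -28.400). The virtual corner opposite A is at (-44.000, -28.400). A1 meets SG tangentially, so CG is at right angles to SG and since A1 is tangent to UB there, CU ⟂ UB, with radius 9.0, so the center C sits 9.0 in from both sides at C = (-35.000, -19.400). That places the tangent points at G = (-44.000, -19.400) on SG and U = (-35.000, -28.400) on UB. Then |AG| = |G − A| = 48.087.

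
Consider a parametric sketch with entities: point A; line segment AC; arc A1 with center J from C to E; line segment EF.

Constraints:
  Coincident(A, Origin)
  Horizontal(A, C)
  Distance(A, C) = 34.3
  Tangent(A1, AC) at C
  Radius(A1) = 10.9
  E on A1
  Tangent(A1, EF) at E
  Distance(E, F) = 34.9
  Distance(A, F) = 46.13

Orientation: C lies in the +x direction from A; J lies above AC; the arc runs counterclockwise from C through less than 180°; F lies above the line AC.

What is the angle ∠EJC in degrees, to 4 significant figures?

136.0°

Checks: |JE| = 10.90 ✓; ∠(JE, EF) = 90.00° ✓; |EF| = 34.90 ✓; |AF| = 46.13 ✓.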